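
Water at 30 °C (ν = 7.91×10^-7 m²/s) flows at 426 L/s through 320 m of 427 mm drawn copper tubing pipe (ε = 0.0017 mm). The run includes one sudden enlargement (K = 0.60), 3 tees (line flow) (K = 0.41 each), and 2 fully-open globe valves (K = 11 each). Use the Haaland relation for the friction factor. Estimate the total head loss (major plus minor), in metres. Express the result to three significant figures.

V = 4Q/(πD²) = 2.975 m/s; V²/2g = 0.4511 m
Re = 1.61×10^6, ε/D = 3.98×10^-6 → f = 0.01081 (Haaland)
Major: h_f = f(L/D)·V²/2g = 0.01081·749.4·0.4511 = 3.654 m
Minor: ΣK = 23.8; h_m = ΣK·V²/2g = 10.75 m
Total H_L = 3.654 + 10.75 = 14.40 m

H_L ≈ 14.4 m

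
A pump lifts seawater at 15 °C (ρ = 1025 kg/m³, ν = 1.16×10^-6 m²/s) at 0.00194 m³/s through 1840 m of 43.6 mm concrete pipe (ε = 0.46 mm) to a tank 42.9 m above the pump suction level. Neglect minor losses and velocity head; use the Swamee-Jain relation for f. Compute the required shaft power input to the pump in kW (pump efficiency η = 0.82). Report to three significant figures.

P_shaft ≈ 4.49 kW

V = 4Q/(πD²) = 1.299 m/s; Re = 4.88×10^4; ε/D = 0.0106; f = 0.04015
h_f = f(L/D)V²/2g = 145.8 m
Total head H = z + h_f = 42.9 + 145.8 = 188.7 m
P_hyd = ρgQH = 1025·9.81·0.00194·188.7 = 3.682 kW
P_shaft = P_hyd/η = 3.682/0.82 = 4.490 kW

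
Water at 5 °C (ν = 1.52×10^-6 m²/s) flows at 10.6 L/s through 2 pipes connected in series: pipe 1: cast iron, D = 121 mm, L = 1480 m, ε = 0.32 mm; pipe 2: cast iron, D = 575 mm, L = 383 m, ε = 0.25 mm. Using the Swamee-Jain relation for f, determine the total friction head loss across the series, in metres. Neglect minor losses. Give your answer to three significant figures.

H ≈ 14.5 m

Pipe 1: V = 0.9218 m/s, Re = 7.34×10^4, ε/D = 0.00264, f = 0.02741, h_1 = f(L/D)V²/2g = 14.52 m
Pipe 2: V = 0.04082 m/s, Re = 1.54×10^4, ε/D = 4.35×10^-4, f = 0.02850, h_2 = f(L/D)V²/2g = 0.001613 m
Series → Q common, losses add: H = Σh = 14.52 m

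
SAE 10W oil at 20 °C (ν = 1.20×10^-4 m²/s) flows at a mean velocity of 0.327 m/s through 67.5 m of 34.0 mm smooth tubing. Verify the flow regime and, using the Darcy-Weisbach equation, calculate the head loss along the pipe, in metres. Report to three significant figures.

h_f ≈ 7.47 m

Re = VD/ν = 0.327·0.03400/1.20×10^-4 = 92.7 → laminar (Re < 2300)
f = 64/Re = 0.6908
h_f = f(L/D)V²/(2g) = 0.6908·(67.5/0.03400)·0.327²/(2·9.81) = 7.474 m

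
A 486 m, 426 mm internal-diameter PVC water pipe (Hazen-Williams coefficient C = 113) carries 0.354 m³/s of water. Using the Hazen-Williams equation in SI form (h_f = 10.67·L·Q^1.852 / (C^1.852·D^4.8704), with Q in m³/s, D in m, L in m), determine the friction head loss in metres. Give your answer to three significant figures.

h_f ≈ 7.62 m

h_f = 10.67·486·0.354^1.852 / (113^1.852·0.426^4.8704) = 7.624 m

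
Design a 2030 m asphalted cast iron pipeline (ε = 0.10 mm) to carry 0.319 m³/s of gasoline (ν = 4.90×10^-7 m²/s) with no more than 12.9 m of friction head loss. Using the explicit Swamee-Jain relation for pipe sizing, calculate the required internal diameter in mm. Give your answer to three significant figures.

D ≈ 460 mm

Swamee-Jain (Type III): D = 0.66·[ε^1.25·(LQ²/(gh_f))^4.75 + ν·Q^9.4·(L/(gh_f))^5.2]^0.04
LQ²/(gh_f) = 1.632; L/(gh_f) = 16.04
Term 1 = ε^1.25·(…)^4.75 = 1.03×10^-4; Term 2 = ν·Q^9.4·(…)^5.2 = 1.96×10^-5
D = 0.66·(1.03×10^-4 + 1.96×10^-5)^0.04 = 0.4603 m = 460 mm
Check: V = 1.92 m/s, Re = 1.80×10^6, f = 0.01457, h_f = 12.0 m ≈ 12.9 m ✓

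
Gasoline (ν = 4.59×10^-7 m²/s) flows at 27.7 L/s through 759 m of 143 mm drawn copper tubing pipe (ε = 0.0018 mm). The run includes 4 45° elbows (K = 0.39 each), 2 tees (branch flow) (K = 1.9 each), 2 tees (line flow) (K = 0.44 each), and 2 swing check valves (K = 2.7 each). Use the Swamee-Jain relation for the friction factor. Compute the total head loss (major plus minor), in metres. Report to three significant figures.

H_L ≈ 12.3 m

V = 4Q/(πD²) = 1.725 m/s; V²/2g = 0.1516 m
Re = 5.37×10^5, ε/D = 1.26×10^-5 → f = 0.01313 (Swamee-Jain)
Major: h_f = f(L/D)·V²/2g = 0.01313·5308·0.1516 = 10.57 m
Minor: ΣK = 11.6; h_m = ΣK·V²/2g = 1.765 m
Total H_L = 10.57 + 1.765 = 12.33 m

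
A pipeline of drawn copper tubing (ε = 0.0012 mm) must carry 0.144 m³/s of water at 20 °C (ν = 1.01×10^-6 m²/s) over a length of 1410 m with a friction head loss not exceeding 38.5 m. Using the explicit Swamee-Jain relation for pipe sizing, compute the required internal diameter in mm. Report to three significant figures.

Swamee-Jain (Type III): D = 0.66·[ε^1.25·(LQ²/(gh_f))^4.75 + ν·Q^9.4·(L/(gh_f))^5.2]^0.04
LQ²/(gh_f) = 0.07741; L/(gh_f) = 3.733
Term 1 = ε^1.25·(…)^4.75 = 2.09×10^-13; Term 2 = ν·Q^9.4·(…)^5.2 = 1.17×10^-11
D = 0.66·(2.09×10^-13 + 1.17×10^-11)^0.04 = 0.2413 m = 241 mm
Check: V = 3.15 m/s, Re = 7.52×10^5, f = 0.01229, h_f = 36.3 m ≈ 38.5 m ✓

D ≈ 241 mm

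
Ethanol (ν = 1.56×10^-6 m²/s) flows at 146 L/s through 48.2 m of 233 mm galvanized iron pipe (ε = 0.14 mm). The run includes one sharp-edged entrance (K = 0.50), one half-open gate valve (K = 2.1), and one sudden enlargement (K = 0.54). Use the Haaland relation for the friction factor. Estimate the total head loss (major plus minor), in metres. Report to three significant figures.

V = 4Q/(πD²) = 3.424 m/s; V²/2g = 0.5976 m
Re = 5.11×10^5, ε/D = 6.01×10^-4 → f = 0.01817 (Haaland)
Major: h_f = f(L/D)·V²/2g = 0.01817·206.9·0.5976 = 2.247 m
Minor: ΣK = 3.14; h_m = ΣK·V²/2g = 1.876 m
Total H_L = 2.247 + 1.876 = 4.123 m

H_L ≈ 4.12 m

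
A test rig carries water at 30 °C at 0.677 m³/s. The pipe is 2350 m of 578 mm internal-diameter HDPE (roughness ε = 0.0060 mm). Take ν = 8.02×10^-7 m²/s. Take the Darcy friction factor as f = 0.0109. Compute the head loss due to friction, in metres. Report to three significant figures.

h_f ≈ 15.0 m

V = 4Q/(πD²) = 4·0.677/(π·0.578²) = 2.580 m/s
h_f = f(L/D)V²/(2g) = 0.01090·(2350/0.578)·2.580²/(2·9.81) = 15.04 m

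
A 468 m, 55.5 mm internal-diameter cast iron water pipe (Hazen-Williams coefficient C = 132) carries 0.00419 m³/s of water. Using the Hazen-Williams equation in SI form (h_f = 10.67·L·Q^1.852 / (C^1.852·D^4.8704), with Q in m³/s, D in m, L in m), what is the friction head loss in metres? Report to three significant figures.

h_f ≈ 30.4 m

h_f = 10.67·468·0.00419^1.852 / (132^1.852·0.0555^4.8704) = 30.43 m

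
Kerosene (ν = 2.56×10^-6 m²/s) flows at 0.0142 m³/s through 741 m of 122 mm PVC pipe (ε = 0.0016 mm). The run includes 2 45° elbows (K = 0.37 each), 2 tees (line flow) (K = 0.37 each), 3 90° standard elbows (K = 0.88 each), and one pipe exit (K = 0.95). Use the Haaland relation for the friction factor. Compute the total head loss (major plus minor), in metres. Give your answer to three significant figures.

V = 4Q/(πD²) = 1.215 m/s; V²/2g = 0.07521 m
Re = 5.79×10^4, ε/D = 1.31×10^-5 → f = 0.02008 (Haaland)
Major: h_f = f(L/D)·V²/2g = 0.02008·6074·0.07521 = 9.172 m
Minor: ΣK = 5.07; h_m = ΣK·V²/2g = 0.3813 m
Total H_L = 9.172 + 0.3813 = 9.554 m

H_L ≈ 9.55 m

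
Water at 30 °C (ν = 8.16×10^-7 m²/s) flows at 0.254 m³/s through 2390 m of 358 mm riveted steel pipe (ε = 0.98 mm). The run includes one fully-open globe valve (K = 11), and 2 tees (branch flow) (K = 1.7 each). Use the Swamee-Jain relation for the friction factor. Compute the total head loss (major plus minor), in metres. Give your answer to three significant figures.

H_L ≈ 60.4 m

V = 4Q/(πD²) = 2.523 m/s; V²/2g = 0.3245 m
Re = 1.11×10^6, ε/D = 0.00274 → f = 0.02570 (Swamee-Jain)
Major: h_f = f(L/D)·V²/2g = 0.02570·6676·0.3245 = 55.69 m
Minor: ΣK = 14.4; h_m = ΣK·V²/2g = 4.673 m
Total H_L = 55.69 + 4.673 = 60.36 m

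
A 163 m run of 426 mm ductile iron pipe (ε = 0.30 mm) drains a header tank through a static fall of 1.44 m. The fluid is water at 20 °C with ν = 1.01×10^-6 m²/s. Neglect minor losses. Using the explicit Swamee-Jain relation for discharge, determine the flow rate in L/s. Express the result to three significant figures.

Q ≈ 285 L/s

Swamee-Jain (Type II): Q = -0.965·√(gD⁵h_f/L)·ln[ε/(3.7D) + √(3.17ν²L/(gD³h_f))]
√(gD⁵h_f/L) = √(9.81·0.426⁵·1.44/163) = 0.03487
ε/(3.7D) = 1.90×10^-4; √(3.17ν²L/(gD³h_f)) = 2.20×10^-5
Q = -0.965·0.03487·ln(2.123×10^-4) = 0.2846 m³/s
Check: V = 2.00 m/s, Re = 8.42×10^5, f = 0.01863, h_f = 1.45 m ≈ 1.44 m ✓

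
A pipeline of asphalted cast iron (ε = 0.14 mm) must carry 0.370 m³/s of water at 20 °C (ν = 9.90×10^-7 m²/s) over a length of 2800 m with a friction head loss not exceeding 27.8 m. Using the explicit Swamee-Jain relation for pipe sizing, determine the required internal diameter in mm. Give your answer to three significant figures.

D ≈ 455 mm

Swamee-Jain (Type III): D = 0.66·[ε^1.25·(LQ²/(gh_f))^4.75 + ν·Q^9.4·(L/(gh_f))^5.2]^0.04
LQ²/(gh_f) = 1.406; L/(gh_f) = 10.27
Term 1 = ε^1.25·(…)^4.75 = 7.67×10^-5; Term 2 = ν·Q^9.4·(…)^5.2 = 1.57×10^-5
D = 0.66·(7.67×10^-5 + 1.57×10^-5)^0.04 = 0.4552 m = 455 mm
Check: V = 2.27 m/s, Re = 1.05×10^6, f = 0.01579, h_f = 25.6 m ≈ 27.8 m ✓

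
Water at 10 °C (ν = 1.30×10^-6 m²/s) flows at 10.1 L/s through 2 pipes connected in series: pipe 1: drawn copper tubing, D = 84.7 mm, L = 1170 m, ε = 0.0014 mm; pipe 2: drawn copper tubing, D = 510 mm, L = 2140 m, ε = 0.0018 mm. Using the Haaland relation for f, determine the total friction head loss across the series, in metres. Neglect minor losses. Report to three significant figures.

H ≈ 39.2 m

Pipe 1: V = 1.793 m/s, Re = 1.17×10^5, ε/D = 1.65×10^-5, f = 0.01733, h_1 = f(L/D)V²/2g = 39.20 m
Pipe 2: V = 0.04944 m/s, Re = 1.94×10^4, ε/D = 3.53×10^-6, f = 0.02595, h_2 = f(L/D)V²/2g = 0.01357 m
Series → Q common, losses add: H = Σh = 39.22 m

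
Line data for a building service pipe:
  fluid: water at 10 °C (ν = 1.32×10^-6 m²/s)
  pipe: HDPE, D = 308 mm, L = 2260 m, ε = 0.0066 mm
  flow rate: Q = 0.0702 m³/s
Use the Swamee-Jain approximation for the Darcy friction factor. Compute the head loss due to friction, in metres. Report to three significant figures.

h_f ≈ 5.13 m

V = 4Q/(πD²) = 4·0.0702/(π·0.308²) = 0.9422 m/s
Re = VD/ν = 0.9422·0.308/1.32×10^-6 = 2.20×10^5 → turbulent
ε/D = 0.0066/308 = 2.14×10^-5
Swamee-Jain: f = 0.01546
h_f = f(L/D)V²/(2g) = 0.01546·(2260/0.308)·0.9422²/(2·9.81) = 5.132 m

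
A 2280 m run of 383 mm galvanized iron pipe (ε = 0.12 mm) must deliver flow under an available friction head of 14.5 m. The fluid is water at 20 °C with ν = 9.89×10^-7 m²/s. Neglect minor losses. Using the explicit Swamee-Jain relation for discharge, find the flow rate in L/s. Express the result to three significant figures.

Q ≈ 199 L/s

Swamee-Jain (Type II): Q = -0.965·√(gD⁵h_f/L)·ln[ε/(3.7D) + √(3.17ν²L/(gD³h_f))]
√(gD⁵h_f/L) = √(9.81·0.383⁵·14.5/2280) = 0.02268
ε/(3.7D) = 8.47×10^-5; √(3.17ν²L/(gD³h_f)) = 2.97×10^-5
Q = -0.965·0.02268·ln(1.144×10^-4) = 0.1986 m³/s
Check: V = 1.72 m/s, Re = 6.68×10^5, f = 0.01619, h_f = 14.6 m ≈ 14.5 m ✓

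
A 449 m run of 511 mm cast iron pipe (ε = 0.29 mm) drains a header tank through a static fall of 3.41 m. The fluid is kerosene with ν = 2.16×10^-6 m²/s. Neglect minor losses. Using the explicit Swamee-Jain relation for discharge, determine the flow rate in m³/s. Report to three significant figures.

Swamee-Jain (Type II): Q = -0.965·√(gD⁵h_f/L)·ln[ε/(3.7D) + √(3.17ν²L/(gD³h_f))]
√(gD⁵h_f/L) = √(9.81·0.511⁵·3.41/449) = 0.05095
ε/(3.7D) = 1.53×10^-4; √(3.17ν²L/(gD³h_f)) = 3.86×10^-5
Q = -0.965·0.05095·ln(1.920×10^-4) = 0.4208 m³/s
Check: V = 2.05 m/s, Re = 4.85×10^5, f = 0.01821, h_f = 3.43 m ≈ 3.41 m ✓

Q ≈ 0.421 m³/s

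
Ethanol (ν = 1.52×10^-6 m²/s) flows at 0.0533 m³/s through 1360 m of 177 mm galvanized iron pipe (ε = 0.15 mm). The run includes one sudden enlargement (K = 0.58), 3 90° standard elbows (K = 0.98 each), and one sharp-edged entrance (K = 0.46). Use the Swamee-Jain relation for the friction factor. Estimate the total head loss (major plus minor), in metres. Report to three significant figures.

H_L ≈ 38.2 m

V = 4Q/(πD²) = 2.166 m/s; V²/2g = 0.2392 m
Re = 2.52×10^5, ε/D = 8.47×10^-4 → f = 0.02027 (Swamee-Jain)
Major: h_f = f(L/D)·V²/2g = 0.02027·7684·0.2392 = 37.26 m
Minor: ΣK = 3.98; h_m = ΣK·V²/2g = 0.9518 m
Total H_L = 37.26 + 0.9518 = 38.21 m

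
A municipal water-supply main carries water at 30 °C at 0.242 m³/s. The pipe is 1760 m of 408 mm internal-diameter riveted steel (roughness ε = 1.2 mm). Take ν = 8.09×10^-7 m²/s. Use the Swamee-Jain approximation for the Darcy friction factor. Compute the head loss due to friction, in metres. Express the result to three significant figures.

h_f ≈ 19.8 m

V = 4Q/(πD²) = 4·0.242/(π·0.408²) = 1.851 m/s
Re = VD/ν = 1.851·0.408/8.09×10^-7 = 9.34×10^5 → turbulent
ε/D = 1.2/408 = 0.00294
Swamee-Jain: f = 0.02624
h_f = f(L/D)V²/(2g) = 0.02624·(1760/0.408)·1.851²/(2·9.81) = 19.77 m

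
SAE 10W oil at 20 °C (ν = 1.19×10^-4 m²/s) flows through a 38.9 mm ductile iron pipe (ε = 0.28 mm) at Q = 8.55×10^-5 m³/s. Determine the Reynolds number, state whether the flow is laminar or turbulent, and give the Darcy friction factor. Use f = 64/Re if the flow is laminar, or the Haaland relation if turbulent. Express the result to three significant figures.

V = 4Q/(πD²) = 0.07194 m/s
Re = VD/ν = 0.07194·0.0389/1.19×10^-4 = 23.5
Re < 2300 → laminar → f = 64/Re = 2.721

Re ≈ 23.5; laminar; f = 64/Re ≈ 2.72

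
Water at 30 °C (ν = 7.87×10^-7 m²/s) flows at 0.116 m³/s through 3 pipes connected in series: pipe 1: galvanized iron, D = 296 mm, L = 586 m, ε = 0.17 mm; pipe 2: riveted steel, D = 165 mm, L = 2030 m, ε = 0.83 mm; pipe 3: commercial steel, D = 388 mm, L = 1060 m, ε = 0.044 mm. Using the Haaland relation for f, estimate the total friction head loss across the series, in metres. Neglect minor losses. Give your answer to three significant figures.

H ≈ 571 m

Pipe 1: V = 1.686 m/s, Re = 6.34×10^5, ε/D = 5.74×10^-4, f = 0.01788, h_1 = f(L/D)V²/2g = 5.127 m
Pipe 2: V = 5.425 m/s, Re = 1.14×10^6, ε/D = 0.00503, f = 0.03056, h_2 = f(L/D)V²/2g = 564.0 m
Pipe 3: V = 0.9811 m/s, Re = 4.84×10^5, ε/D = 1.13×10^-4, f = 0.01447, h_3 = f(L/D)V²/2g = 1.939 m
Series → Q common, losses add: H = Σh = 571.1 m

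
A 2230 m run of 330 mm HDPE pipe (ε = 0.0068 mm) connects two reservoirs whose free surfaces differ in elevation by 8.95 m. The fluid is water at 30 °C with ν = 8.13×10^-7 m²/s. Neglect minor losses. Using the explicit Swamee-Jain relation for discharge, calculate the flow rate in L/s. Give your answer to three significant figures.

Swamee-Jain (Type II): Q = -0.965·√(gD⁵h_f/L)·ln[ε/(3.7D) + √(3.17ν²L/(gD³h_f))]
√(gD⁵h_f/L) = √(9.81·0.330⁵·8.95/2230) = 0.01241
ε/(3.7D) = 5.57×10^-6; √(3.17ν²L/(gD³h_f)) = 3.85×10^-5
Q = -0.965·0.01241·ln(4.405×10^-5) = 0.1201 m³/s
Check: V = 1.40 m/s, Re = 5.70×10^5, f = 0.01314, h_f = 8.93 m ≈ 8.95 m ✓

Q ≈ 120 L/s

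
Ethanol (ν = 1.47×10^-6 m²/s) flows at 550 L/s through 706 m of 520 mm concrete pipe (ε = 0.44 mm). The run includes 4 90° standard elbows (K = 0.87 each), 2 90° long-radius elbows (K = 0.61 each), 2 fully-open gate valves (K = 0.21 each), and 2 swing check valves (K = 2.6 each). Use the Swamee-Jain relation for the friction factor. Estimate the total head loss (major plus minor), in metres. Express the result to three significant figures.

H_L ≈ 12.5 m

V = 4Q/(πD²) = 2.590 m/s; V²/2g = 0.3418 m
Re = 9.16×10^5, ε/D = 8.46×10^-4 → f = 0.01933 (Swamee-Jain)
Major: h_f = f(L/D)·V²/2g = 0.01933·1358·0.3418 = 8.972 m
Minor: ΣK = 10.3; h_m = ΣK·V²/2g = 3.528 m
Total H_L = 8.972 + 3.528 = 12.50 m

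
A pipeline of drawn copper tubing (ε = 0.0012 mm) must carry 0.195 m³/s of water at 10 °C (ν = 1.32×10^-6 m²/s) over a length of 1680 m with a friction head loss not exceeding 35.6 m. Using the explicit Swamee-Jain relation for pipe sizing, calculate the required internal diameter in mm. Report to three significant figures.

D ≈ 288 mm

Swamee-Jain (Type III): D = 0.66·[ε^1.25·(LQ²/(gh_f))^4.75 + ν·Q^9.4·(L/(gh_f))^5.2]^0.04
LQ²/(gh_f) = 0.1829; L/(gh_f) = 4.811
Term 1 = ε^1.25·(…)^4.75 = 1.24×10^-11; Term 2 = ν·Q^9.4·(…)^5.2 = 9.87×10^-10
D = 0.66·(1.24×10^-11 + 9.87×10^-10)^0.04 = 0.2881 m = 288 mm
Check: V = 2.99 m/s, Re = 6.53×10^5, f = 0.01257, h_f = 33.4 m ≈ 35.6 m ✓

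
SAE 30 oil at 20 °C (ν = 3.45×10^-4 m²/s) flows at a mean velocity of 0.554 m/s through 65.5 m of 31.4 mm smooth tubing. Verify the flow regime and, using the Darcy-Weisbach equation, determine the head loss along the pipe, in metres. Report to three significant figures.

Re = VD/ν = 0.554·0.03140/3.45×10^-4 = 50.4 → laminar (Re < 2300)
f = 64/Re = 1.269
h_f = f(L/D)V²/(2g) = 1.269·(65.5/0.03140)·0.554²/(2·9.81) = 41.42 m

h_f ≈ 41.4 m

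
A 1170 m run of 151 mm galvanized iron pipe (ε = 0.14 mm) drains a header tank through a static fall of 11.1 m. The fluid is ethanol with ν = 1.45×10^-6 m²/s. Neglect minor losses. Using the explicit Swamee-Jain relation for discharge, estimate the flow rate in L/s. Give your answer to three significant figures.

Swamee-Jain (Type II): Q = -0.965·√(gD⁵h_f/L)·ln[ε/(3.7D) + √(3.17ν²L/(gD³h_f))]
√(gD⁵h_f/L) = √(9.81·0.151⁵·11.1/1170) = 0.002703
ε/(3.7D) = 2.51×10^-4; √(3.17ν²L/(gD³h_f)) = 1.44×10^-4
Q = -0.965·0.002703·ln(3.948×10^-4) = 0.02044 m³/s
Check: V = 1.14 m/s, Re = 1.19×10^5, f = 0.02173, h_f = 11.2 m ≈ 11.1 m ✓

Q ≈ 20.4 L/s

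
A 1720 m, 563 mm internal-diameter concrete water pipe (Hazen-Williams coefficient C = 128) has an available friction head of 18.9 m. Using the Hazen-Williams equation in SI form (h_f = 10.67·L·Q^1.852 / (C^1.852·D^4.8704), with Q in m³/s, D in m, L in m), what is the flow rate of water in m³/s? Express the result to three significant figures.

Q ≈ 0.689 m³/s

Rearranging: Q = [h_f·C^1.852·D^4.8704 / (10.67·L)]^(1/1.852)
Q = [18.9·128^1.852·0.563^4.8704 / (10.67·1720)]^0.540 = 0.6888 m³/s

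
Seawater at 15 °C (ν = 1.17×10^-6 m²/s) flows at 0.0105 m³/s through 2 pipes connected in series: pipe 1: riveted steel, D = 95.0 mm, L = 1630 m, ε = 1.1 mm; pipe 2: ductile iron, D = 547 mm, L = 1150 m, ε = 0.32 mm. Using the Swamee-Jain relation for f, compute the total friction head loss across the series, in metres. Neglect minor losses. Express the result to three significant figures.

Pipe 1: V = 1.481 m/s, Re = 1.20×10^5, ε/D = 0.0116, f = 0.04053, h_1 = f(L/D)V²/2g = 77.77 m
Pipe 2: V = 0.04468 m/s, Re = 2.09×10^4, ε/D = 5.85×10^-4, f = 0.02696, h_2 = f(L/D)V²/2g = 0.005767 m
Series → Q common, losses add: H = Σh = 77.78 m

H ≈ 77.8 m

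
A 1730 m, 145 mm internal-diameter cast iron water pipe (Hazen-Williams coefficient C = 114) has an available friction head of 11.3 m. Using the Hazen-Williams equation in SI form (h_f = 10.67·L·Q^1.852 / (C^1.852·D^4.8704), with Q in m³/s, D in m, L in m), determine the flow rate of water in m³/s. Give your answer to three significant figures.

Rearranging: Q = [h_f·C^1.852·D^4.8704 / (10.67·L)]^(1/1.852)
Q = [11.3·114^1.852·0.145^4.8704 / (10.67·1730)]^0.540 = 0.01308 m³/s

Q ≈ 0.0131 m³/s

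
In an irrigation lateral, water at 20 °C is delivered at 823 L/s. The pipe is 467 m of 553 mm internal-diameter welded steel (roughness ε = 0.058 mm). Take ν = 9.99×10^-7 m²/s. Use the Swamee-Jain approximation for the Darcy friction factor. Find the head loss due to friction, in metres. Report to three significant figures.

h_f ≈ 6.57 m

V = 4Q/(πD²) = 4·0.823/(π·0.553²) = 3.427 m/s
Re = VD/ν = 3.427·0.553/9.99×10^-7 = 1.90×10^6 → turbulent
ε/D = 0.058/553 = 1.05×10^-4
Swamee-Jain: f = 0.01300
h_f = f(L/D)V²/(2g) = 0.01300·(467/0.553)·3.427²/(2·9.81) = 6.570 m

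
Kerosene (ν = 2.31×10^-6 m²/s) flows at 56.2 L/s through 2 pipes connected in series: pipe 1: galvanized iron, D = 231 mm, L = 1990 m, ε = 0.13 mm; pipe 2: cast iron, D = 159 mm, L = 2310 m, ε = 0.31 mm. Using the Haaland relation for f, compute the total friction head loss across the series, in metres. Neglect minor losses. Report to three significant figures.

Pipe 1: V = 1.341 m/s, Re = 1.34×10^5, ε/D = 5.63×10^-4, f = 0.01967, h_1 = f(L/D)V²/2g = 15.53 m
Pipe 2: V = 2.830 m/s, Re = 1.95×10^5, ε/D = 0.00195, f = 0.02413, h_2 = f(L/D)V²/2g = 143.1 m
Series → Q common, losses add: H = Σh = 158.7 m

H ≈ 159 m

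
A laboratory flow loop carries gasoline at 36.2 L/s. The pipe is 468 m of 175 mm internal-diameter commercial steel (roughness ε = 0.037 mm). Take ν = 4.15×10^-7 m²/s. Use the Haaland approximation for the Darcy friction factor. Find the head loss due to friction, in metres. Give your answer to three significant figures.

h_f ≈ 4.67 m

V = 4Q/(πD²) = 4·0.0362/(π·0.175²) = 1.505 m/s
Re = VD/ν = 1.505·0.175/4.15×10^-7 = 6.35×10^5 → turbulent
ε/D = 0.037/175 = 2.11×10^-4
Haaland: f = 0.01512
h_f = f(L/D)V²/(2g) = 0.01512·(468/0.175)·1.505²/(2·9.81) = 4.670 m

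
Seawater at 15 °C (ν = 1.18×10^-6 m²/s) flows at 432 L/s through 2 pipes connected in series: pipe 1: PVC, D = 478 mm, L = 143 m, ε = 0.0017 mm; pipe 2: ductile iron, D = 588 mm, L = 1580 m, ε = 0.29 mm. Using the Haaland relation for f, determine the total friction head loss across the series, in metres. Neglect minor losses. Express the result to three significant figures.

H ≈ 7.01 m

Pipe 1: V = 2.407 m/s, Re = 9.75×10^5, ε/D = 3.56×10^-6, f = 0.01169, h_1 = f(L/D)V²/2g = 1.033 m
Pipe 2: V = 1.591 m/s, Re = 7.93×10^5, ε/D = 4.93×10^-4, f = 0.01724, h_2 = f(L/D)V²/2g = 5.974 m
Series → Q common, losses add: H = Σh = 7.008 m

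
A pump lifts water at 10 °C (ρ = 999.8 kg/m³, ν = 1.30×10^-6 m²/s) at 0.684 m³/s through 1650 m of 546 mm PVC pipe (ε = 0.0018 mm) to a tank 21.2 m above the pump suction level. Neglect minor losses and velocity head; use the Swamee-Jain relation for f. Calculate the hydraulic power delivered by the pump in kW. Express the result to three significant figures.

P_hyd ≈ 242 kW

V = 4Q/(πD²) = 2.921 m/s; Re = 1.23×10^6; ε/D = 3.30×10^-6; f = 0.01131
h_f = f(L/D)V²/2g = 14.87 m
Total head H = z + h_f = 21.2 + 14.87 = 36.07 m
P_hyd = ρgQH = 999.8·9.81·0.684·36.07 = 242.0 kW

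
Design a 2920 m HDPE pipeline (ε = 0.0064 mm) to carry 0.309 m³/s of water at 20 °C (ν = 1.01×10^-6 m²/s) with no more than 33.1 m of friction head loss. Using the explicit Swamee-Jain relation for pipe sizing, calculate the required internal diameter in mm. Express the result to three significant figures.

D ≈ 387 mm

Swamee-Jain (Type III): D = 0.66·[ε^1.25·(LQ²/(gh_f))^4.75 + ν·Q^9.4·(L/(gh_f))^5.2]^0.04
LQ²/(gh_f) = 0.8586; L/(gh_f) = 8.993
Term 1 = ε^1.25·(…)^4.75 = 1.56×10^-7; Term 2 = ν·Q^9.4·(…)^5.2 = 1.48×10^-6
D = 0.66·(1.56×10^-7 + 1.48×10^-6)^0.04 = 0.3873 m = 387 mm
Check: V = 2.62 m/s, Re = 1.01×10^6, f = 0.01199, h_f = 31.7 m ≈ 33.1 m ✓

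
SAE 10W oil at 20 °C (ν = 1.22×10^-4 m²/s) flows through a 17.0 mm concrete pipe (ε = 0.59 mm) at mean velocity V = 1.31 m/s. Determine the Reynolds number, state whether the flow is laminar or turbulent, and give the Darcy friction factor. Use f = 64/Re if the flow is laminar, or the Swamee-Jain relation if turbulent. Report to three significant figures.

Re ≈ 183; laminar; f = 64/Re ≈ 0.351

Re = VD/ν = 1.310·0.0170/1.22×10^-4 = 183
Re < 2300 → laminar → f = 64/Re = 0.3506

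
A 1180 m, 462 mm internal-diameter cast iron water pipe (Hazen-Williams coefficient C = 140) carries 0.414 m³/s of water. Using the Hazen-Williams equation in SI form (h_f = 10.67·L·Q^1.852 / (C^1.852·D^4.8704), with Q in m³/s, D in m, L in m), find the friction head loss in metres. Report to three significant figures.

h_f ≈ 11.2 m

h_f = 10.67·1180·0.414^1.852 / (140^1.852·0.462^4.8704) = 11.21 m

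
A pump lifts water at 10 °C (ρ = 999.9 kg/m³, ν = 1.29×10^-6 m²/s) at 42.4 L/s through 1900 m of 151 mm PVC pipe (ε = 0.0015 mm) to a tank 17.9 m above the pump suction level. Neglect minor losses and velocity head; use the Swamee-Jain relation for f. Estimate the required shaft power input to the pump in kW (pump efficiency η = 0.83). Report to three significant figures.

P_shaft ≈ 35.5 kW

V = 4Q/(πD²) = 2.368 m/s; Re = 2.77×10^5; ε/D = 9.93×10^-6; f = 0.01470
h_f = f(L/D)V²/2g = 52.85 m
Total head H = z + h_f = 17.9 + 52.85 = 70.75 m
P_hyd = ρgQH = 999.9·9.81·0.0424·70.75 = 29.43 kW
P_shaft = P_hyd/η = 29.43/0.83 = 35.45 kW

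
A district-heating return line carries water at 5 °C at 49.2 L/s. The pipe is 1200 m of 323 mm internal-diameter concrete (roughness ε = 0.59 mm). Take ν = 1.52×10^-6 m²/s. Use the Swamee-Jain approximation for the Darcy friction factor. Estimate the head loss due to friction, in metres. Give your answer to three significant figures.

h_f ≈ 1.67 m

V = 4Q/(πD²) = 4·0.0492/(π·0.323²) = 0.6004 m/s
Re = VD/ν = 0.6004·0.323/1.52×10^-6 = 1.28×10^5 → turbulent
ε/D = 0.59/323 = 0.00183
Swamee-Jain: f = 0.02450
h_f = f(L/D)V²/(2g) = 0.02450·(1200/0.323)·0.6004²/(2·9.81) = 1.673 m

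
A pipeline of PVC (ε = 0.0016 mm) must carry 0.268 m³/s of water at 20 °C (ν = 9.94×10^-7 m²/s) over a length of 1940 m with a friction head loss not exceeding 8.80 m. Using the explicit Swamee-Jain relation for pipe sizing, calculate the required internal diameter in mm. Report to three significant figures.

D ≈ 442 mm

Swamee-Jain (Type III): D = 0.66·[ε^1.25·(LQ²/(gh_f))^4.75 + ν·Q^9.4·(L/(gh_f))^5.2]^0.04
LQ²/(gh_f) = 1.614; L/(gh_f) = 22.47
Term 1 = ε^1.25·(…)^4.75 = 5.53×10^-7; Term 2 = ν·Q^9.4·(…)^5.2 = 4.47×10^-5
D = 0.66·(5.53×10^-7 + 4.47×10^-5)^0.04 = 0.4424 m = 442 mm
Check: V = 1.74 m/s, Re = 7.76×10^5, f = 0.01220, h_f = 8.29 m ≈ 8.80 m ✓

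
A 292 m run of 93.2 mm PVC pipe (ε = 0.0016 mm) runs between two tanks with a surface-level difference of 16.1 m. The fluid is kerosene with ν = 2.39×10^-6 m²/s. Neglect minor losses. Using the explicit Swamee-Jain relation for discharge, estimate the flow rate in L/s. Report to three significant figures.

Q ≈ 16.0 L/s

Swamee-Jain (Type II): Q = -0.965·√(gD⁵h_f/L)·ln[ε/(3.7D) + √(3.17ν²L/(gD³h_f))]
√(gD⁵h_f/L) = √(9.81·0.0932⁵·16.1/292) = 0.001950
ε/(3.7D) = 4.64×10^-6; √(3.17ν²L/(gD³h_f)) = 2.03×10^-4
Q = -0.965·0.001950·ln(2.080×10^-4) = 0.01596 m³/s
Check: V = 2.34 m/s, Re = 9.12×10^4, f = 0.01831, h_f = 16.0 m ≈ 16.1 m ✓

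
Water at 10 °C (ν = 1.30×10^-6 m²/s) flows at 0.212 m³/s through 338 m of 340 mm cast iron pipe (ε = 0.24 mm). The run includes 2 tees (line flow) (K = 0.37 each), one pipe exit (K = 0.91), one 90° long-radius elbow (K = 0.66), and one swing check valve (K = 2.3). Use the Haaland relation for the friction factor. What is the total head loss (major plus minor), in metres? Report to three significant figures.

H_L ≈ 6.44 m

V = 4Q/(πD²) = 2.335 m/s; V²/2g = 0.2779 m
Re = 6.11×10^5, ε/D = 7.06×10^-4 → f = 0.01866 (Haaland)
Major: h_f = f(L/D)·V²/2g = 0.01866·994.1·0.2779 = 5.154 m
Minor: ΣK = 4.61; h_m = ΣK·V²/2g = 1.281 m
Total H_L = 5.154 + 1.281 = 6.436 m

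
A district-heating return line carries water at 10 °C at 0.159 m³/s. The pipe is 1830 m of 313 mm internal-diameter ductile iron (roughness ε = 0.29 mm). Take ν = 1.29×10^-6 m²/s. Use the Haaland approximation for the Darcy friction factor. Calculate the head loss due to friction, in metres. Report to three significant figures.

h_f ≈ 25.3 m

V = 4Q/(πD²) = 4·0.159/(π·0.313²) = 2.066 m/s
Re = VD/ν = 2.066·0.313/1.29×10^-6 = 5.01×10^5 → turbulent
ε/D = 0.29/313 = 9.27×10^-4
Haaland: f = 0.01986
h_f = f(L/D)V²/(2g) = 0.01986·(1830/0.313)·2.066²/(2·9.81) = 25.28 m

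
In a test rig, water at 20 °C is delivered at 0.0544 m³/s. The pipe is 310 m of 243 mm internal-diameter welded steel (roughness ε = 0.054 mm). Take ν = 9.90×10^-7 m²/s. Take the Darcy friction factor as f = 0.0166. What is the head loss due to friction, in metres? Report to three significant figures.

h_f ≈ 1.49 m

V = 4Q/(πD²) = 4·0.0544/(π·0.243²) = 1.173 m/s
h_f = f(L/D)V²/(2g) = 0.01660·(310/0.243)·1.173²/(2·9.81) = 1.485 m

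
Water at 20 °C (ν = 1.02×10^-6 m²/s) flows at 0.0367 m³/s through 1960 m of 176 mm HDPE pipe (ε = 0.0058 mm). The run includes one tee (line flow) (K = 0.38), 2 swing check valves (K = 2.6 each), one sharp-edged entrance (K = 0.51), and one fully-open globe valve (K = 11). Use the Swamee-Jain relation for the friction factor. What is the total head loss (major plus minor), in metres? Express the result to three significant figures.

V = 4Q/(πD²) = 1.509 m/s; V²/2g = 0.1160 m
Re = 2.60×10^5, ε/D = 3.30×10^-5 → f = 0.01511 (Swamee-Jain)
Major: h_f = f(L/D)·V²/2g = 0.01511·11136·0.1160 = 19.52 m
Minor: ΣK = 17.1; h_m = ΣK·V²/2g = 1.982 m
Total H_L = 19.52 + 1.982 = 21.50 m

H_L ≈ 21.5 m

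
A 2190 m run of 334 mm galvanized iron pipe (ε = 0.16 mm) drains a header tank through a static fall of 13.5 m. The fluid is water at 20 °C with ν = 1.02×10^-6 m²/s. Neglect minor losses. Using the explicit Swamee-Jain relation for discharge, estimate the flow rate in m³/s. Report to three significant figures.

Swamee-Jain (Type II): Q = -0.965·√(gD⁵h_f/L)·ln[ε/(3.7D) + √(3.17ν²L/(gD³h_f))]
√(gD⁵h_f/L) = √(9.81·0.334⁵·13.5/2190) = 0.01585
ε/(3.7D) = 1.29×10^-4; √(3.17ν²L/(gD³h_f)) = 3.83×10^-5
Q = -0.965·0.01585·ln(1.677×10^-4) = 0.1330 m³/s
Check: V = 1.52 m/s, Re = 4.97×10^5, f = 0.01765, h_f = 13.6 m ≈ 13.5 m ✓

Q ≈ 0.133 m³/s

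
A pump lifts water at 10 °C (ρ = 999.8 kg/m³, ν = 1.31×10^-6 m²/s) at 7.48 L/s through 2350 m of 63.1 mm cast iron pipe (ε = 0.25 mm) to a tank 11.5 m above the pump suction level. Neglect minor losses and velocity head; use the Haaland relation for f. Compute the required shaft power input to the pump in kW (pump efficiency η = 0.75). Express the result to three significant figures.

V = 4Q/(πD²) = 2.392 m/s; Re = 1.15×10^5; ε/D = 0.00396; f = 0.02925
h_f = f(L/D)V²/2g = 317.7 m
Total head H = z + h_f = 11.5 + 317.7 = 329.2 m
P_hyd = ρgQH = 999.8·9.81·0.00748·329.2 = 24.15 kW
P_shaft = P_hyd/η = 24.15/0.75 = 32.20 kW

P_shaft ≈ 32.2 kW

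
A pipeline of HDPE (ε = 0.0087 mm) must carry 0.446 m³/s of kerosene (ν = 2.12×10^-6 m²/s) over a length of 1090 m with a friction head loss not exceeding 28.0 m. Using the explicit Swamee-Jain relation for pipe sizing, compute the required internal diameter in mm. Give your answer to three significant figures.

D ≈ 386 mm

Swamee-Jain (Type III): D = 0.66·[ε^1.25·(LQ²/(gh_f))^4.75 + ν·Q^9.4·(L/(gh_f))^5.2]^0.04
LQ²/(gh_f) = 0.7893; L/(gh_f) = 3.968
Term 1 = ε^1.25·(…)^4.75 = 1.54×10^-7; Term 2 = ν·Q^9.4·(…)^5.2 = 1.39×10^-6
D = 0.66·(1.54×10^-7 + 1.39×10^-6)^0.04 = 0.3864 m = 386 mm
Check: V = 3.80 m/s, Re = 6.93×10^5, f = 0.01279, h_f = 26.6 m ≈ 28.0 m ✓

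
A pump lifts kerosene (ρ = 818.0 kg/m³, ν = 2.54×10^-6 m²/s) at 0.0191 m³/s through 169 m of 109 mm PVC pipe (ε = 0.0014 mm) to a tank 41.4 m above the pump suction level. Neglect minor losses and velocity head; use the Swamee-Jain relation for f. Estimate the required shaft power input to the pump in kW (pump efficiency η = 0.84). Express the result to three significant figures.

P_shaft ≈ 8.67 kW

V = 4Q/(πD²) = 2.047 m/s; Re = 8.78×10^4; ε/D = 1.28×10^-5; f = 0.01843
h_f = f(L/D)V²/2g = 6.102 m
Total head H = z + h_f = 41.4 + 6.102 = 47.50 m
P_hyd = ρgQH = 818.0·9.81·0.0191·47.50 = 7.281 kW
P_shaft = P_hyd/η = 7.281/0.84 = 8.667 kW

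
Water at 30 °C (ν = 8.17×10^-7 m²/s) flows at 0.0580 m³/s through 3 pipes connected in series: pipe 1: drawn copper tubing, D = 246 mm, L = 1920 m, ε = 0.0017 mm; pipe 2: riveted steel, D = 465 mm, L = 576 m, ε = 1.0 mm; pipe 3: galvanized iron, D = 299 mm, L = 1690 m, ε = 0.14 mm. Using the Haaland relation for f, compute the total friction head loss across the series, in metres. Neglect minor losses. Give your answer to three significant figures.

H ≈ 11.9 m

Pipe 1: V = 1.220 m/s, Re = 3.67×10^5, ε/D = 6.91×10^-6, f = 0.01388, h_1 = f(L/D)V²/2g = 8.220 m
Pipe 2: V = 0.3415 m/s, Re = 1.94×10^5, ε/D = 0.00215, f = 0.02470, h_2 = f(L/D)V²/2g = 0.1819 m
Pipe 3: V = 0.8260 m/s, Re = 3.02×10^5, ε/D = 4.68×10^-4, f = 0.01788, h_3 = f(L/D)V²/2g = 3.514 m
Series → Q common, losses add: H = Σh = 11.92 m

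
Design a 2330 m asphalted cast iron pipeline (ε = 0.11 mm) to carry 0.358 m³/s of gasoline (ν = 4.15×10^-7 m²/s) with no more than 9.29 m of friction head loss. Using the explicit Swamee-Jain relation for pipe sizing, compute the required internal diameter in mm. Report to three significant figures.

D ≈ 528 mm

Swamee-Jain (Type III): D = 0.66·[ε^1.25·(LQ²/(gh_f))^4.75 + ν·Q^9.4·(L/(gh_f))^5.2]^0.04
LQ²/(gh_f) = 3.277; L/(gh_f) = 25.57
Term 1 = ε^1.25·(…)^4.75 = 0.00316; Term 2 = ν·Q^9.4·(…)^5.2 = 5.55×10^-4
D = 0.66·(0.00316 + 5.55×10^-4)^0.04 = 0.5277 m = 528 mm
Check: V = 1.64 m/s, Re = 2.08×10^6, f = 0.01440, h_f = 8.69 m ≈ 9.29 m ✓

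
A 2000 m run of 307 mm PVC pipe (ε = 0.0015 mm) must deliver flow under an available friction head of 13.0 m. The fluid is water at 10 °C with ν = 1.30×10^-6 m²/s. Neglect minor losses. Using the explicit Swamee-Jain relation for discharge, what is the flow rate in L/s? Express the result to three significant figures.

Q ≈ 125 L/s

Swamee-Jain (Type II): Q = -0.965·√(gD⁵h_f/L)·ln[ε/(3.7D) + √(3.17ν²L/(gD³h_f))]
√(gD⁵h_f/L) = √(9.81·0.307⁵·13.0/2000) = 0.01319
ε/(3.7D) = 1.32×10^-6; √(3.17ν²L/(gD³h_f)) = 5.39×10^-5
Q = -0.965·0.01319·ln(5.521×10^-5) = 0.1248 m³/s
Check: V = 1.69 m/s, Re = 3.98×10^5, f = 0.01371, h_f = 12.9 m ≈ 13.0 m ✓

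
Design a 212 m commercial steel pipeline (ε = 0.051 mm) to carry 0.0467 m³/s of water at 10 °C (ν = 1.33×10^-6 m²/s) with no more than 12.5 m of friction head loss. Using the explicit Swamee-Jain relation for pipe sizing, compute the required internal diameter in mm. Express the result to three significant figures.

Swamee-Jain (Type III): D = 0.66·[ε^1.25·(LQ²/(gh_f))^4.75 + ν·Q^9.4·(L/(gh_f))^5.2]^0.04
LQ²/(gh_f) = 0.003770; L/(gh_f) = 1.729
Term 1 = ε^1.25·(…)^4.75 = 1.33×10^-17; Term 2 = ν·Q^9.4·(…)^5.2 = 7.11×10^-18
D = 0.66·(1.33×10^-17 + 7.11×10^-18)^0.04 = 0.1419 m = 142 mm
Check: V = 2.95 m/s, Re = 3.15×10^5, f = 0.01739, h_f = 11.6 m ≈ 12.5 m ✓

D ≈ 142 mm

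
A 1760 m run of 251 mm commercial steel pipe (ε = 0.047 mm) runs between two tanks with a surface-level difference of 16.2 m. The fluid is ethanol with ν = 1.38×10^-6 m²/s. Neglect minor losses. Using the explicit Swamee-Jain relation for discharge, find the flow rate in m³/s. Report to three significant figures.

Q ≈ 0.0830 m³/s

Swamee-Jain (Type II): Q = -0.965·√(gD⁵h_f/L)·ln[ε/(3.7D) + √(3.17ν²L/(gD³h_f))]
√(gD⁵h_f/L) = √(9.81·0.251⁵·16.2/1760) = 0.009485
ε/(3.7D) = 5.06×10^-5; √(3.17ν²L/(gD³h_f)) = 6.50×10^-5
Q = -0.965·0.009485·ln(1.156×10^-4) = 0.08297 m³/s
Check: V = 1.68 m/s, Re = 3.05×10^5, f = 0.01618, h_f = 16.3 m ≈ 16.2 m ✓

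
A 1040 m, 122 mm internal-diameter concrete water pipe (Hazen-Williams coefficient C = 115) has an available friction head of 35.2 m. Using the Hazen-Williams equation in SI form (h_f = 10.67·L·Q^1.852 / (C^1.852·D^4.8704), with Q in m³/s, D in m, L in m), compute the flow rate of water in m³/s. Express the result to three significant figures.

Q ≈ 0.0204 m³/s

Rearranging: Q = [h_f·C^1.852·D^4.8704 / (10.67·L)]^(1/1.852)
Q = [35.2·115^1.852·0.122^4.8704 / (10.67·1040)]^0.540 = 0.02036 m³/s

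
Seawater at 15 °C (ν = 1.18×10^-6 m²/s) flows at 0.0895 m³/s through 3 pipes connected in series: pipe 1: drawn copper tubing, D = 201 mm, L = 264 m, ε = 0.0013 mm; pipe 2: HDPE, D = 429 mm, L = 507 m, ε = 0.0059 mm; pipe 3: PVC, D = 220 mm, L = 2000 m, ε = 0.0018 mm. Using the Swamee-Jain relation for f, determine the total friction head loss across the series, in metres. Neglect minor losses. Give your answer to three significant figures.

Pipe 1: V = 2.821 m/s, Re = 4.80×10^5, ε/D = 6.47×10^-6, f = 0.01329, h_1 = f(L/D)V²/2g = 7.076 m
Pipe 2: V = 0.6192 m/s, Re = 2.25×10^5, ε/D = 1.38×10^-5, f = 0.01532, h_2 = f(L/D)V²/2g = 0.3537 m
Pipe 3: V = 2.354 m/s, Re = 4.39×10^5, ε/D = 8.18×10^-6, f = 0.01352, h_3 = f(L/D)V²/2g = 34.73 m
Series → Q common, losses add: H = Σh = 42.16 m

H ≈ 42.2 m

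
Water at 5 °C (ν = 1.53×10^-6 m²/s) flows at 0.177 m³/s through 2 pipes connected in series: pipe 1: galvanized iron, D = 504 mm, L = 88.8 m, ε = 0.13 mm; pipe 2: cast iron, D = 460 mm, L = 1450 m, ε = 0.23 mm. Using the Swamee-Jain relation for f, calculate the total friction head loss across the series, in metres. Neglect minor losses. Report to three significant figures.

Pipe 1: V = 0.8872 m/s, Re = 2.92×10^5, ε/D = 2.58×10^-4, f = 0.01680, h_1 = f(L/D)V²/2g = 0.1188 m
Pipe 2: V = 1.065 m/s, Re = 3.20×10^5, ε/D = 5.00×10^-4, f = 0.01825, h_2 = f(L/D)V²/2g = 3.325 m
Series → Q common, losses add: H = Σh = 3.444 m

H ≈ 3.44 m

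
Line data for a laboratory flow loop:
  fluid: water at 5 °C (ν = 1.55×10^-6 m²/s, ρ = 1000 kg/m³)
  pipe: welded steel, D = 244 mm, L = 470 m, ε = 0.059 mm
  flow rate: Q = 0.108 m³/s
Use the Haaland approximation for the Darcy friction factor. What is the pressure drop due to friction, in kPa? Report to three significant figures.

V = 4Q/(πD²) = 4·0.108/(π·0.244²) = 2.310 m/s
Re = VD/ν = 2.310·0.244/1.55×10^-6 = 3.64×10^5 → turbulent
ε/D = 0.059/244 = 2.42×10^-4
Haaland: f = 0.01608
h_f = f(L/D)V²/(2g) = 0.01608·(470/0.244)·2.310²/(2·9.81) = 8.423 m
Δp = ρg·h_f = 1000·9.81·8.423 = 82.63 kPa

Δp ≈ 82.6 kPa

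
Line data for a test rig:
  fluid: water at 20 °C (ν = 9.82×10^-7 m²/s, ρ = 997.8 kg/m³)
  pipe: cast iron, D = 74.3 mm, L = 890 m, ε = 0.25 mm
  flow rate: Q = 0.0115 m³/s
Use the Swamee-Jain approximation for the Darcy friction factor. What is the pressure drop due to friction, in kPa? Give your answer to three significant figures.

V = 4Q/(πD²) = 4·0.0115/(π·0.0743²) = 2.652 m/s
Re = VD/ν = 2.652·0.0743/9.82×10^-7 = 2.01×10^5 → turbulent
ε/D = 0.25/74.3 = 0.00336
Swamee-Jain: f = 0.02783
h_f = f(L/D)V²/(2g) = 0.02783·(890/0.0743)·2.652²/(2·9.81) = 119.5 m
Δp = ρg·h_f = 997.8·9.81·119.5 = 1170 kPa

Δp ≈ 1170 kPa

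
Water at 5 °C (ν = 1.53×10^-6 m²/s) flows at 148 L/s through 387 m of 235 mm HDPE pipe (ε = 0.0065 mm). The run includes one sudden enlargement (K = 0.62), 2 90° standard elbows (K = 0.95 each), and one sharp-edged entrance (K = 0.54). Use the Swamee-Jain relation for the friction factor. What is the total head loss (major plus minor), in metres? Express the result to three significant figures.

H_L ≈ 14.9 m

V = 4Q/(πD²) = 3.412 m/s; V²/2g = 0.5934 m
Re = 5.24×10^5, ε/D = 2.77×10^-5 → f = 0.01342 (Swamee-Jain)
Major: h_f = f(L/D)·V²/2g = 0.01342·1647·0.5934 = 13.12 m
Minor: ΣK = 3.06; h_m = ΣK·V²/2g = 1.816 m
Total H_L = 13.12 + 1.816 = 14.93 m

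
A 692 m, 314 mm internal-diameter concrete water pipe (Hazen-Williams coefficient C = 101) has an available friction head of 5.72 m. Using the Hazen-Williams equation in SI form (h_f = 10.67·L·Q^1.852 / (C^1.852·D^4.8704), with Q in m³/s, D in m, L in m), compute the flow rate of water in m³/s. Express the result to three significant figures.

Rearranging: Q = [h_f·C^1.852·D^4.8704 / (10.67·L)]^(1/1.852)
Q = [5.72·101^1.852·0.314^4.8704 / (10.67·692)]^0.540 = 0.1004 m³/s

Q ≈ 0.100 m³/s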